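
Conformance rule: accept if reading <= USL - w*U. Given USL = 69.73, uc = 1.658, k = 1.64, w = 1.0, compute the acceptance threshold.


U = k * uc = 1.64 * 1.658 = 2.71912
guard band g = w * U = 1.0 * 2.71912 = 2.71912
AL = USL - g = 69.73 - 2.71912
AL = 67.0109

67.0109


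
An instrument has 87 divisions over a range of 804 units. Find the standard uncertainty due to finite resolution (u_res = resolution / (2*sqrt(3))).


resolution = range / divisions
resolution = 804 / 87 = 9.2413793
u_res = resolution / (2*sqrt(3))
u_res = 9.2413793 / 3.4641016
u_res = 2.6678

2.6678


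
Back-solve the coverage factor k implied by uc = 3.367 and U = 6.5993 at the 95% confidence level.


k = U / uc
k = 6.5993 / 3.367
k = 1.96

1.96


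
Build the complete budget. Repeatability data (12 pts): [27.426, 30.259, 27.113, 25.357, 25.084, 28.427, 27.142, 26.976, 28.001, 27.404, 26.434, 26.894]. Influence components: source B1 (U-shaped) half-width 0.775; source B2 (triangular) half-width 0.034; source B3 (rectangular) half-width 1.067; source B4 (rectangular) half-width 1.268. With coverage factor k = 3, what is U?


mean = (27.426 + 30.259 + 27.113 + 25.357 + 25.084 + 28.427 + 27.142 + 26.976 + 28.001 + 27.404 + 26.434 + 26.894) / 12 = 27.20975
s = sqrt(sum((x - mean)^2)/(n-1)) = 1.3555196
u_A = s / sqrt(n) = 1.3555196 / sqrt(12) = 0.3913048
u_B1 = 0.775 / sqrt(2) = 0.54800776
u_B2 = 0.034 / sqrt(6) = 0.013880442
u_B3 = 1.067 / sqrt(3) = 0.61603274
u_B4 = 1.268 / sqrt(3) = 0.73208014
uc = sqrt(0.3913048^2 + 0.54800776^2 + 0.013880442^2 + 0.61603274^2 + 0.73208014^2) = 1.1700694
U = k * uc = 3 * 1.1700694
U = 3.5102

3.5102


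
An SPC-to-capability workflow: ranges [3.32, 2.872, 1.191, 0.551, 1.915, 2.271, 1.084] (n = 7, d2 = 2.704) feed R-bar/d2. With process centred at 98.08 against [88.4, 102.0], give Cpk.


R_bar = (3.32 + 2.872 + 1.191 + 0.551 + 1.915 + 2.271 + 1.084) / 7 = 1.8862857
sigma = R_bar / d2 = 1.8862857 / 2.704 = 0.69759087
Cp = (USL - LSL)/(6*sigma) = (102.0 - 88.4)/(6*0.69759087) = 3.2493
Cpu = (102.0 - 98.08)/(3*0.69759087) = 1.8731
Cpl = (98.08 - 88.4)/(3*0.69759087) = 4.6254
Cpk = min(Cpu, Cpl) = 1.8731

1.8731


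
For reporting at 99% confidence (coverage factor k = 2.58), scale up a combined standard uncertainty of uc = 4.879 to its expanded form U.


U = k * uc
U = 2.58 * 4.879
U = 12.5878

12.5878


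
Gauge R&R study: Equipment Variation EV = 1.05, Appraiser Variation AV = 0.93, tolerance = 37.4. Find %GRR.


GRR = sqrt(EV^2 + AV^2) = sqrt(1.05^2 + 0.93^2) = 1.4026404
%GRR = GRR / tol * 100 = 1.4026404 / 37.4 * 100
%GRR = 3.7504

3.7504


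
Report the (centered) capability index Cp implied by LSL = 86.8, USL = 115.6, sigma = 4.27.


Cp = (USL - LSL) / (6 * sigma)
= (115.6 - 86.8) / (6 * 4.27)
= 28.8000 / 25.6200
= 1.1241

1.1241


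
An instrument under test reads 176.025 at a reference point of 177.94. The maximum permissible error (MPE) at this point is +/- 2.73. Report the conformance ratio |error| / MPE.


e = indication - reference = 176.025 - 177.94 = -1.9150
|e| = 1.9150
ratio = |e| / MPE = 1.9150 / 2.73
ratio = 0.7015

0.7015


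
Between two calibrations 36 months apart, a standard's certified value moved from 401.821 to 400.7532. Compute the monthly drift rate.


rate = (v2 - v1) / months
= (400.7532 - 401.821) / 36
= -1.0678 / 36
= -0.0297

-0.0297


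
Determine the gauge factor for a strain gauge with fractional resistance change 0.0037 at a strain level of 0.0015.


GF = (dR/R) / epsilon
= 0.0037 / 0.0015
= 2.4667

2.4667


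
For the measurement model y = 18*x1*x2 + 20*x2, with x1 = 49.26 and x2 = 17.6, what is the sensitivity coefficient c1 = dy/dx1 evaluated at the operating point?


y = 18*x1*x2 + 20*x2
dy/dx1 = 18*x2
Evaluate at x2 = 17.6: c1 = 18 * 17.6
c1 = 316.8000

316.8000


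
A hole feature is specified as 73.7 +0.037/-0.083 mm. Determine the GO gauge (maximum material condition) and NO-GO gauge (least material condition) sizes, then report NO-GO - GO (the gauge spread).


GO = nominal - lower_tol (smallest hole = maximum material condition)
GO = 73.7 - 0.083 = 73.617
NO-GO = nominal + upper_tol (largest hole = least material condition)
NO-GO = 73.7 + 0.037 = 73.737
spread = NO-GO - GO = 73.737 - 73.617 = 0.1200

0.1200


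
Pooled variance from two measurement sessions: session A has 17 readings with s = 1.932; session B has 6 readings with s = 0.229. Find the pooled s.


s_p = sqrt(((n1-1)*s1^2 + (n2-1)*s2^2) / (n1+n2-2))
numerator = (17-1)*1.932^2 + (6-1)*0.229^2 = 59.721984 + 0.262205 = 59.984189
denominator = 17 + 6 - 2 = 21
s_p^2 = 59.984189 / 21 = 2.85639
s_p = sqrt(2.85639) = 1.6901

1.6901


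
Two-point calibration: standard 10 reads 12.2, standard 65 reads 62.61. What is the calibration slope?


slope = (y2 - y1) / (x2 - x1)
= (62.61 - 12.2) / (65 - 10)
= 50.4100 / 55
= 0.9165

0.9165


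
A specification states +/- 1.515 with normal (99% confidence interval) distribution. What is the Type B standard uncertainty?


u_B = half_width / 2.576
u_B = 1.515 / 2.576
u_B = 0.5881

0.5881


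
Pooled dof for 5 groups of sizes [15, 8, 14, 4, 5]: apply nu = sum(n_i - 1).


nu = sum_i (n_i - 1)
nu = ((15 - 1) + (8 - 1) + (14 - 1) + (4 - 1) + (5 - 1))
nu = 14 + 7 + 13 + 3 + 4
nu = 41

41


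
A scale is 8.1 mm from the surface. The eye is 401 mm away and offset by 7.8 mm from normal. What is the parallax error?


error = h * offset / d
= 8.1 * 7.8 / 401
= 0.1576

0.1576


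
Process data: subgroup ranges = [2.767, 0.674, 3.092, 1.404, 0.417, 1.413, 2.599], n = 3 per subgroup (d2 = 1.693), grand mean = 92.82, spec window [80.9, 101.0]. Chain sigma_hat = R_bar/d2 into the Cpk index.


R_bar = (2.767 + 0.674 + 3.092 + 1.404 + 0.417 + 1.413 + 2.599) / 7 = 1.7665714
sigma = R_bar / d2 = 1.7665714 / 1.693 = 1.0434562
Cp = (USL - LSL)/(6*sigma) = (101.0 - 80.9)/(6*1.0434562) = 3.2105
Cpu = (101.0 - 92.82)/(3*1.0434562) = 2.6131
Cpl = (92.82 - 80.9)/(3*1.0434562) = 3.8079
Cpk = min(Cpu, Cpl) = 2.6131

2.6131


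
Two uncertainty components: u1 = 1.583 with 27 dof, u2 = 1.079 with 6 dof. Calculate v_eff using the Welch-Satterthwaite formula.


uc = sqrt(u1^2 + u2^2) = sqrt(1.583^2 + 1.079^2) = 1.9157583
v_eff = uc^4 / (u1^4/v1 + u2^4/v2)
= 1.9157583^4 / (1.583^4/27 + 1.079^4/6)
= 13.469853 / 0.45848284
v_eff = 29.3792

29.3792


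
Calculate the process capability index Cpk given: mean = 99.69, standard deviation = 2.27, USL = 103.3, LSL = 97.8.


Cpu = (USL - mean) / (3*sigma) = (103.3 - 99.69) / (3*2.27) = 0.5301
Cpl = (mean - LSL) / (3*sigma) = (99.69 - 97.8) / (3*2.27) = 0.2775
Cpk = min(Cpu, Cpl) = 0.2775

0.2775


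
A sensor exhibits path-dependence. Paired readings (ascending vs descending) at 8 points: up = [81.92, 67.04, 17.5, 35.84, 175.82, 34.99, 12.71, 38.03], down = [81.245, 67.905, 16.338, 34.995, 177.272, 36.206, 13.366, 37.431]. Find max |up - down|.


|81.92 - 81.245| = 0.6750
|67.04 - 67.905| = 0.8650
|17.5 - 16.338| = 1.1620
|35.84 - 34.995| = 0.8450
|175.82 - 177.272| = 1.4520
|34.99 - 36.206| = 1.2160
|12.71 - 13.366| = 0.6560
|38.03 - 37.431| = 0.5990
hysteresis = max(diffs) = 1.4520

1.4520


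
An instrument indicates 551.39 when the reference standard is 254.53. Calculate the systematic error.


Systematic error = measured - true
= 551.39 - 254.53
= 296.8600

296.8600


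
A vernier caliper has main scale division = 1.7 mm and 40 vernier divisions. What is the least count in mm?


LC = MSD / n_div
= 1.7 / 40
= 0.0425

0.0425


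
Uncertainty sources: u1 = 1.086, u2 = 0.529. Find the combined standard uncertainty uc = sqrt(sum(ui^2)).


uc = sqrt(1.086^2 + 0.529^2)
uc = sqrt(1.459237)
uc = 1.2080

1.2080


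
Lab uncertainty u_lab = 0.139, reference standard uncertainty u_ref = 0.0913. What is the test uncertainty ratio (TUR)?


TUR = u_lab / u_ref
= 0.139 / 0.0913
= 1.5225

1.5225


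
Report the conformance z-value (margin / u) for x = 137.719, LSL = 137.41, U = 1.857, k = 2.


u = U / k = 1.857 / 2 = 0.9285
margin = |LSL - x| = |137.41 - 137.719| = 0.309
z = margin / u = 0.309 / 0.9285
z = 0.3328

0.3328


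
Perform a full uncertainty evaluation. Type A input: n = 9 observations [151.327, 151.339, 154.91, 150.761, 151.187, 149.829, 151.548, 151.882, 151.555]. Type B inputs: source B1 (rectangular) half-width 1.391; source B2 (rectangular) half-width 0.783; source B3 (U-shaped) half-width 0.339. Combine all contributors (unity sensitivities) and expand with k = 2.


mean = (151.327 + 151.339 + 154.91 + 150.761 + 151.187 + 149.829 + 151.548 + 151.882 + 151.555) / 9 = 151.5931111
s = sqrt(sum((x - mean)^2)/(n-1)) = 1.3781104
u_A = s / sqrt(n) = 1.3781104 / sqrt(9) = 0.45937013
u_B1 = 1.391 / sqrt(3) = 0.80309422
u_B2 = 0.783 / sqrt(3) = 0.45206526
u_B3 = 0.339 / sqrt(2) = 0.2397092
uc = sqrt(0.45937013^2 + 0.80309422^2 + 0.45206526^2 + 0.2397092^2) = 1.0572629
U = k * uc = 2 * 1.0572629
U = 2.1145

2.1145


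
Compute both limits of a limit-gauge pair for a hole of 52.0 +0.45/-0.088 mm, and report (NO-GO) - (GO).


GO = nominal - lower_tol (smallest hole = maximum material condition)
GO = 52.0 - 0.088 = 51.912
NO-GO = nominal + upper_tol (largest hole = least material condition)
NO-GO = 52.0 + 0.45 = 52.45
spread = NO-GO - GO = 52.45 - 51.912 = 0.5380

0.5380


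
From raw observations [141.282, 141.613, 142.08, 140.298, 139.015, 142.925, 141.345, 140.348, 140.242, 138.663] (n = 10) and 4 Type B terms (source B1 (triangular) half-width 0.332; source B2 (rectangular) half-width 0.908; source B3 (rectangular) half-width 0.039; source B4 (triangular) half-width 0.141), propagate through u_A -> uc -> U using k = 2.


mean = (141.282 + 141.613 + 142.08 + 140.298 + 139.015 + 142.925 + 141.345 + 140.348 + 140.242 + 138.663) / 10 = 140.7811
s = sqrt(sum((x - mean)^2)/(n-1)) = 1.3275473
u_A = s / sqrt(n) = 1.3275473 / sqrt(10) = 0.41980732
u_B1 = 0.332 / sqrt(6) = 0.13553843
u_B2 = 0.908 / sqrt(3) = 0.52423404
u_B3 = 0.039 / sqrt(3) = 0.02251666
u_B4 = 0.141 / sqrt(6) = 0.057563009
uc = sqrt(0.41980732^2 + 0.13553843^2 + 0.52423404^2 + 0.02251666^2 + 0.057563009^2) = 0.68793218
U = k * uc = 2 * 0.68793218
U = 1.3759

1.3759


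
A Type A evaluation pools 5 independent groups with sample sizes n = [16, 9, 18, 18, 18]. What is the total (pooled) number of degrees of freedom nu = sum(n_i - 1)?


nu = sum_i (n_i - 1)
nu = ((16 - 1) + (9 - 1) + (18 - 1) + (18 - 1) + (18 - 1))
nu = 15 + 8 + 17 + 17 + 17
nu = 74

74


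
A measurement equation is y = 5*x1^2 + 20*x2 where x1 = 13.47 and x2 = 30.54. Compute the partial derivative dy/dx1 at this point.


y = 5*x1^2 + 20*x2
dy/dx1 = 2*5*x1
Evaluate at x1 = 13.47: c1 = 10 * 13.47
c1 = 134.7000

134.7000


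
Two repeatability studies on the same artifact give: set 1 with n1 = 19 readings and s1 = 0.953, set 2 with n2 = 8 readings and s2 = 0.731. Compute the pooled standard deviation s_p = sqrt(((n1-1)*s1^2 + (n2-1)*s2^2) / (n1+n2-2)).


s_p = sqrt(((n1-1)*s1^2 + (n2-1)*s2^2) / (n1+n2-2))
numerator = (19-1)*0.953^2 + (8-1)*0.731^2 = 16.347762 + 3.740527 = 20.088289
denominator = 19 + 8 - 2 = 25
s_p^2 = 20.088289 / 25 = 0.80353156
s_p = sqrt(0.80353156) = 0.8964

0.8964


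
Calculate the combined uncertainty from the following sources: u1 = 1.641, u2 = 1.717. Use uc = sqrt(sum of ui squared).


uc = sqrt(1.641^2 + 1.717^2)
uc = sqrt(5.64097)
uc = 2.3751

2.3751


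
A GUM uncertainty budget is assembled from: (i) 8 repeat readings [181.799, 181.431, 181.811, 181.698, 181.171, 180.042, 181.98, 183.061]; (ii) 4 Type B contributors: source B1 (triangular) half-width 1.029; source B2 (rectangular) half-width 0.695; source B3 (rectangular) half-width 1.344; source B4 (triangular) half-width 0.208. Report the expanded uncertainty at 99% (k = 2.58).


mean = (181.799 + 181.431 + 181.811 + 181.698 + 181.171 + 180.042 + 181.98 + 183.061) / 8 = 181.624125
s = sqrt(sum((x - mean)^2)/(n-1)) = 0.84582647
u_A = s / sqrt(n) = 0.84582647 / sqrt(8) = 0.29904482
u_B1 = 1.029 / sqrt(6) = 0.42008749
u_B2 = 0.695 / sqrt(3) = 0.40125844
u_B3 = 1.344 / sqrt(3) = 0.77595876
u_B4 = 0.208 / sqrt(6) = 0.084915644
uc = sqrt(0.29904482^2 + 0.42008749^2 + 0.40125844^2 + 0.77595876^2 + 0.084915644^2) = 1.017955
U = k * uc = 2.58 * 1.017955
U = 2.6263

2.6263


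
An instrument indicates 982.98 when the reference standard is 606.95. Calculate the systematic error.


Systematic error = measured - true
= 982.98 - 606.95
= 376.0300

376.0300


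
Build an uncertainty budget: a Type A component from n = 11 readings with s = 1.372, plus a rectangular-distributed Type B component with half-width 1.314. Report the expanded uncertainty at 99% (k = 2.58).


u_A = s / sqrt(n) = 1.372 / sqrt(11) = 0.41367356
u_B = half_width / sqrt(3) = 1.314 / sqrt(3) = 0.75863825
uc = sqrt(u_A^2 + u_B^2) = sqrt(0.41367356^2 + 0.75863825^2) = 0.86409363
U = k * uc = 2.58 * 0.86409363
U = 2.2294

2.2294


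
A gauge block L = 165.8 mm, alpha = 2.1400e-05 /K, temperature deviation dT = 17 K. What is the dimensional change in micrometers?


dL = L * alpha * dT
= 165.8 * 2.1400e-05 * 17
= 0.0603180 mm
dL_um = 0.0603180 * 1000 = 60.3180 um

60.3180


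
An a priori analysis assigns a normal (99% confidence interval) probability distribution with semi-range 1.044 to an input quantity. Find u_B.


u_B = half_width / 2.576
u_B = 1.044 / 2.576
u_B = 0.4053

0.4053


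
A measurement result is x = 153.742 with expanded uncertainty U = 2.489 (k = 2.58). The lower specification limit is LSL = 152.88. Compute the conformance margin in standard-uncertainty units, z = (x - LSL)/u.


u = U / k = 2.489 / 2.58 = 0.96472868
margin = |LSL - x| = |152.88 - 153.742| = 0.862
z = margin / u = 0.862 / 0.96472868
z = 0.8935

0.8935


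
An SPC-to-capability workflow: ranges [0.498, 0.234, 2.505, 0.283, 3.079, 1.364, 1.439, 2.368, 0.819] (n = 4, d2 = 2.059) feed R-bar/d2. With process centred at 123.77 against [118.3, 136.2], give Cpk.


R_bar = (0.498 + 0.234 + 2.505 + 0.283 + 3.079 + 1.364 + 1.439 + 2.368 + 0.819) / 9 = 1.3987778
sigma = R_bar / d2 = 1.3987778 / 2.059 = 0.67934813
Cp = (USL - LSL)/(6*sigma) = (136.2 - 118.3)/(6*0.67934813) = 4.3915
Cpu = (136.2 - 123.77)/(3*0.67934813) = 6.0990
Cpl = (123.77 - 118.3)/(3*0.67934813) = 2.6839
Cpk = min(Cpu, Cpl) = 2.6839

2.6839


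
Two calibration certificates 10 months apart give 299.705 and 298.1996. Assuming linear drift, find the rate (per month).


rate = (v2 - v1) / months
= (298.1996 - 299.705) / 10
= -1.5054 / 10
= -0.1505

-0.1505


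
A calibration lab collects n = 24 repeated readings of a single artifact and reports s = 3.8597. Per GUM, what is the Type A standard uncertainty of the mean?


u_A = s / sqrt(n)
u_A = 3.8597 / sqrt(24)
u_A = 3.8597 / 4.8989795
u_A = 0.7879

0.7879


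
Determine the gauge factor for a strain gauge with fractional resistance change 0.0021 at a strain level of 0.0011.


GF = (dR/R) / epsilon
= 0.0021 / 0.0011
= 1.9091

1.9091


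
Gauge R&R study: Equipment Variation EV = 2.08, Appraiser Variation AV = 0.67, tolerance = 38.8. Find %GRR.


GRR = sqrt(EV^2 + AV^2) = sqrt(2.08^2 + 0.67^2) = 2.185246
%GRR = GRR / tol * 100 = 2.185246 / 38.8 * 100
%GRR = 5.6321

5.6321


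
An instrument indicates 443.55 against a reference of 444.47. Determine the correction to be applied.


Correction = standard - reading
= 444.47 - 443.55
= 0.9200

0.9200


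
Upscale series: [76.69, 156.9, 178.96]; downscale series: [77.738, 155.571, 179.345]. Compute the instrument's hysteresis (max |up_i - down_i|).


|76.69 - 77.738| = 1.0480
|156.9 - 155.571| = 1.3290
|178.96 - 179.345| = 0.3850
hysteresis = max(diffs) = 1.3290

1.3290


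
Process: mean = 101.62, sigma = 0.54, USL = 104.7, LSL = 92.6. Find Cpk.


Cpu = (USL - mean) / (3*sigma) = (104.7 - 101.62) / (3*0.54) = 1.9012
Cpl = (mean - LSL) / (3*sigma) = (101.62 - 92.6) / (3*0.54) = 5.5679
Cpk = min(Cpu, Cpl) = 1.9012

1.9012


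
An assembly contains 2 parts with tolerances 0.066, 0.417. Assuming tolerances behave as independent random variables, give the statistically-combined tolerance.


RSS = sqrt(0.066^2 + 0.417^2)
= sqrt(0.178245)
= 0.4222

0.4222


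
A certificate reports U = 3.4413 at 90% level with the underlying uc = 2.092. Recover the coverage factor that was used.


k = U / uc
k = 3.4413 / 2.092
k = 1.645

1.645


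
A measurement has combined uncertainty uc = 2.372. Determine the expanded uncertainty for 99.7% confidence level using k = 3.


U = k * uc
U = 3 * 2.372
U = 7.1160

7.1160


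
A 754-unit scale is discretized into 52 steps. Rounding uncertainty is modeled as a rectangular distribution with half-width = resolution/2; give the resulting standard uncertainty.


resolution = range / divisions
resolution = 754 / 52 = 14.5
u_res = resolution / (2*sqrt(3))
u_res = 14.5 / 3.4641016
u_res = 4.1858

4.1858


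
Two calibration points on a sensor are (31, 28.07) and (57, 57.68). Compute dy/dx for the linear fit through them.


slope = (y2 - y1) / (x2 - x1)
= (57.68 - 28.07) / (57 - 31)
= 29.6100 / 26
= 1.1388

1.1388


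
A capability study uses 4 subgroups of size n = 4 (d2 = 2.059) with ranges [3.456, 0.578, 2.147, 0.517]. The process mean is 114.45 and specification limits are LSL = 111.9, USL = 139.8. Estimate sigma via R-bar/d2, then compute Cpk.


R_bar = (3.456 + 0.578 + 2.147 + 0.517) / 4 = 1.6745
sigma = R_bar / d2 = 1.6745 / 2.059 = 0.81325886
Cp = (USL - LSL)/(6*sigma) = (139.8 - 111.9)/(6*0.81325886) = 5.7177
Cpu = (139.8 - 114.45)/(3*0.81325886) = 10.3903
Cpl = (114.45 - 111.9)/(3*0.81325886) = 1.0452
Cpk = min(Cpu, Cpl) = 1.0452

1.0452


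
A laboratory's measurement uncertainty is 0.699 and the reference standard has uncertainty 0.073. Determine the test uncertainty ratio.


TUR = u_lab / u_ref
= 0.699 / 0.073
= 9.5753

9.5753


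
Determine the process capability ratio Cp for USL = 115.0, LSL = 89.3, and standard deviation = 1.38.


Cp = (USL - LSL) / (6 * sigma)
= (115.0 - 89.3) / (6 * 1.38)
= 25.7000 / 8.2800
= 3.1039

3.1039


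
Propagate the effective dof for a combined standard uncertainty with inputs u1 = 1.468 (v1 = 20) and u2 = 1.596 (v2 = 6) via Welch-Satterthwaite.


uc = sqrt(u1^2 + u2^2) = sqrt(1.468^2 + 1.596^2) = 2.1684649
v_eff = uc^4 / (u1^4/v1 + u2^4/v2)
= 2.1684649^4 / (1.468^4/20 + 1.596^4/6)
= 22.111061 / 1.3135913
v_eff = 16.8325

16.8325


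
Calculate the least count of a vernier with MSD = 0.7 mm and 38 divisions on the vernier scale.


LC = MSD / n_div
= 0.7 / 38
= 0.0184

0.0184


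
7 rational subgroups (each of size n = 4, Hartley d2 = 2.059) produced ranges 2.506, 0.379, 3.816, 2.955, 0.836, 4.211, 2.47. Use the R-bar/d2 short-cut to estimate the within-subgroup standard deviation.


R_bar = (2.506 + 0.379 + 3.816 + 2.955 + 0.836 + 4.211 + 2.47) / 7
R_bar = 17.173 / 7 = 2.4532857
sigma_hat = R_bar / d2 = 2.4532857 / 2.059 = 1.1915

1.1915


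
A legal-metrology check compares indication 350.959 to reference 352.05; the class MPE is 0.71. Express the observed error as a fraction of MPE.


e = indication - reference = 350.959 - 352.05 = -1.0910
|e| = 1.0910
ratio = |e| / MPE = 1.0910 / 0.71
ratio = 1.5366

1.5366


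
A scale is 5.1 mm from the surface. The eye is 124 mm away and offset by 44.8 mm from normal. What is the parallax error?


error = h * offset / d
= 5.1 * 44.8 / 124
= 1.8426

1.8426


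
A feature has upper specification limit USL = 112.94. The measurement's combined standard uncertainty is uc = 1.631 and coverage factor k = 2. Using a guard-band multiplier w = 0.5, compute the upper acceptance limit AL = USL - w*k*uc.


U = k * uc = 2 * 1.631 = 3.262
guard band g = w * U = 0.5 * 3.262 = 1.631
AL = USL - g = 112.94 - 1.631
AL = 111.3090

111.3090


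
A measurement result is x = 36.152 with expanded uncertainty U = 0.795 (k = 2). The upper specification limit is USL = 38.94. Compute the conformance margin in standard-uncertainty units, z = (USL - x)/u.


u = U / k = 0.795 / 2 = 0.3975
margin = |USL - x| = |38.94 - 36.152| = 2.788
z = margin / u = 2.788 / 0.3975
z = 7.0138

7.0138


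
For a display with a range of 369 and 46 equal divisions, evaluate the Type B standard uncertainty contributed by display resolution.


resolution = range / divisions
resolution = 369 / 46 = 8.0217391
u_res = resolution / (2*sqrt(3))
u_res = 8.0217391 / 3.4641016
u_res = 2.3157

2.3157


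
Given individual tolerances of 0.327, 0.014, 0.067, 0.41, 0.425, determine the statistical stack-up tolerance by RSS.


RSS = sqrt(0.327^2 + 0.014^2 + 0.067^2 + 0.41^2 + 0.425^2)
= sqrt(0.460339)
= 0.6785

0.6785


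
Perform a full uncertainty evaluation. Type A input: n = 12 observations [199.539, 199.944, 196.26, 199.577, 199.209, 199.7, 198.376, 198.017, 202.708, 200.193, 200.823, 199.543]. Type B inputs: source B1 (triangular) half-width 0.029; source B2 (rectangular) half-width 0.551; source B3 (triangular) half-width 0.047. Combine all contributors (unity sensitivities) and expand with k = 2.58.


mean = (199.539 + 199.944 + 196.26 + 199.577 + 199.209 + 199.7 + 198.376 + 198.017 + 202.708 + 200.193 + 200.823 + 199.543) / 12 = 199.49075
s = sqrt(sum((x - mean)^2)/(n-1)) = 1.5612407
u_A = s / sqrt(n) = 1.5612407 / sqrt(12) = 0.45069137
u_B1 = 0.029 / sqrt(6) = 0.0118392
u_B2 = 0.551 / sqrt(3) = 0.31812
u_B3 = 0.047 / sqrt(6) = 0.01918767
uc = sqrt(0.45069137^2 + 0.0118392^2 + 0.31812^2 + 0.01918767^2) = 0.55211537
U = k * uc = 2.58 * 0.55211537
U = 1.4245

1.4245


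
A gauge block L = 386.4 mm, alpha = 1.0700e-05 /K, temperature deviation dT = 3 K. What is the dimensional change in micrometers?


dL = L * alpha * dT
= 386.4 * 1.0700e-05 * 3
= 0.0124034 mm
dL_um = 0.0124034 * 1000 = 12.4034 um

12.4034


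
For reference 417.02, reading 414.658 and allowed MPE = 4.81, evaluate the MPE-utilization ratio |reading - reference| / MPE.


e = indication - reference = 414.658 - 417.02 = -2.3620
|e| = 2.3620
ratio = |e| / MPE = 2.3620 / 4.81
ratio = 0.4911

0.4911


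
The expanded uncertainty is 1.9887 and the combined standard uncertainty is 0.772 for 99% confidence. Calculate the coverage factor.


k = U / uc
k = 1.9887 / 0.772
k = 2.576

2.576


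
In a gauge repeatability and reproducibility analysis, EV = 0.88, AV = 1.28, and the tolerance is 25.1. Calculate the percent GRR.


GRR = sqrt(EV^2 + AV^2) = sqrt(0.88^2 + 1.28^2) = 1.553319
%GRR = GRR / tol * 100 = 1.553319 / 25.1 * 100
%GRR = 6.1885

6.1885


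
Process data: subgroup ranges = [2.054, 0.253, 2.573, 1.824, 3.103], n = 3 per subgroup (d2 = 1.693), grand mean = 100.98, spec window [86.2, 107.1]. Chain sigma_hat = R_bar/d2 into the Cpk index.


R_bar = (2.054 + 0.253 + 2.573 + 1.824 + 3.103) / 5 = 1.9614
sigma = R_bar / d2 = 1.9614 / 1.693 = 1.1585351
Cp = (USL - LSL)/(6*sigma) = (107.1 - 86.2)/(6*1.1585351) = 3.0067
Cpu = (107.1 - 100.98)/(3*1.1585351) = 1.7608
Cpl = (100.98 - 86.2)/(3*1.1585351) = 4.2525
Cpk = min(Cpu, Cpl) = 1.7608

1.7608


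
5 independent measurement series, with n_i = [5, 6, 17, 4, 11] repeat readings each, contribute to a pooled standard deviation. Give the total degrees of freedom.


nu = sum_i (n_i - 1)
nu = ((5 - 1) + (6 - 1) + (17 - 1) + (4 - 1) + (11 - 1))
nu = 4 + 5 + 16 + 3 + 10
nu = 38

38


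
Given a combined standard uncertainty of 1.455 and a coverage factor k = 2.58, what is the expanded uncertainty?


U = k * uc
U = 2.58 * 1.455
U = 3.7539

3.7539


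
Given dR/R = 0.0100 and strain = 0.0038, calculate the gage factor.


GF = (dR/R) / epsilon
= 0.0100 / 0.0038
= 2.6316

2.6316


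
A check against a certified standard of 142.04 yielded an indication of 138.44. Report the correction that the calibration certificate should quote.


Correction = standard - reading
= 142.04 - 138.44
= 3.6000

3.6000


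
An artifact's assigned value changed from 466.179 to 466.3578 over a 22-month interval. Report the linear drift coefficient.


rate = (v2 - v1) / months
= (466.3578 - 466.179) / 22
= 0.1788 / 22
= 0.0081

0.0081


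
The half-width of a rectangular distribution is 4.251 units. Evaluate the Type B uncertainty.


u_B = half_width / sqrt(3)
u_B = 4.251 / 1.7320508
u_B = 2.4543

2.4543


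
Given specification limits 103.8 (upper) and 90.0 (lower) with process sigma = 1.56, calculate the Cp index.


Cp = (USL - LSL) / (6 * sigma)
= (103.8 - 90.0) / (6 * 1.56)
= 13.8000 / 9.3600
= 1.4744

1.4744


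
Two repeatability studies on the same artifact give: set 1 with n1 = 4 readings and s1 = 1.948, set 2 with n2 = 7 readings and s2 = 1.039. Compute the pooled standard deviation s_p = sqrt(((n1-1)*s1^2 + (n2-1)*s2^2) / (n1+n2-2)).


s_p = sqrt(((n1-1)*s1^2 + (n2-1)*s2^2) / (n1+n2-2))
numerator = (4-1)*1.948^2 + (7-1)*1.039^2 = 11.384112 + 6.477126 = 17.861238
denominator = 4 + 7 - 2 = 9
s_p^2 = 17.861238 / 9 = 1.984582
s_p = sqrt(1.984582) = 1.4088

1.4088


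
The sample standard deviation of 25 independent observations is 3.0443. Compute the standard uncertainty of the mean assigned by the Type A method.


u_A = s / sqrt(n)
u_A = 3.0443 / sqrt(25)
u_A = 3.0443 / 5
u_A = 0.6089

0.6089


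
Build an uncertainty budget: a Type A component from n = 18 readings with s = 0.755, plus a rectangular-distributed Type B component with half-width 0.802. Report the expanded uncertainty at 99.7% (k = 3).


u_A = s / sqrt(n) = 0.755 / sqrt(18) = 0.17795521
u_B = half_width / sqrt(3) = 0.802 / sqrt(3) = 0.46303492
uc = sqrt(u_A^2 + u_B^2) = sqrt(0.17795521^2 + 0.46303492^2) = 0.49605382
U = k * uc = 3 * 0.49605382
U = 1.4882

1.4882


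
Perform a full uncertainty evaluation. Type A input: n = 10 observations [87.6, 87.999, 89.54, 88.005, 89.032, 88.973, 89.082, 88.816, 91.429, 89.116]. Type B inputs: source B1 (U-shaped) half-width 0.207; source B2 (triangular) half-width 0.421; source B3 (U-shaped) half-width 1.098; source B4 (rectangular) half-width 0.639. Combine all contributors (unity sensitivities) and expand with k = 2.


mean = (87.6 + 87.999 + 89.54 + 88.005 + 89.032 + 88.973 + 89.082 + 88.816 + 91.429 + 89.116) / 10 = 88.9592
s = sqrt(sum((x - mean)^2)/(n-1)) = 1.0636838
u_A = s / sqrt(n) = 1.0636838 / sqrt(10) = 0.33636635
u_B1 = 0.207 / sqrt(2) = 0.1463711
u_B2 = 0.421 / sqrt(6) = 0.17187253
u_B3 = 1.098 / sqrt(2) = 0.77640325
u_B4 = 0.639 / sqrt(3) = 0.36892682
uc = sqrt(0.33636635^2 + 0.1463711^2 + 0.17187253^2 + 0.77640325^2 + 0.36892682^2) = 0.95027154
U = k * uc = 2 * 0.95027154
U = 1.9005

1.9005


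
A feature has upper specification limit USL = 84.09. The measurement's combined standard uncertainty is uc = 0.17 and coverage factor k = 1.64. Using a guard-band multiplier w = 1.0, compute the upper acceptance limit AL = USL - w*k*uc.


U = k * uc = 1.64 * 0.17 = 0.2788
guard band g = w * U = 1.0 * 0.2788 = 0.2788
AL = USL - g = 84.09 - 0.2788
AL = 83.8112

83.8112


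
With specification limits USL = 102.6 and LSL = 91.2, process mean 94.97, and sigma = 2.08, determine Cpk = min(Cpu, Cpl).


Cpu = (USL - mean) / (3*sigma) = (102.6 - 94.97) / (3*2.08) = 1.2228
Cpl = (mean - LSL) / (3*sigma) = (94.97 - 91.2) / (3*2.08) = 0.6042
Cpk = min(Cpu, Cpl) = 0.6042

0.6042


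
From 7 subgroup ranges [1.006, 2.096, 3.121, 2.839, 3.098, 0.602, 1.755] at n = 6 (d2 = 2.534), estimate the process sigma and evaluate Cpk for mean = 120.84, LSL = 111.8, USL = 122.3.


R_bar = (1.006 + 2.096 + 3.121 + 2.839 + 3.098 + 0.602 + 1.755) / 7 = 2.0738571
sigma = R_bar / d2 = 2.0738571 / 2.534 = 0.81841243
Cp = (USL - LSL)/(6*sigma) = (122.3 - 111.8)/(6*0.81841243) = 2.1383
Cpu = (122.3 - 120.84)/(3*0.81841243) = 0.5946
Cpl = (120.84 - 111.8)/(3*0.81841243) = 3.6819
Cpk = min(Cpu, Cpl) = 0.5946

0.5946


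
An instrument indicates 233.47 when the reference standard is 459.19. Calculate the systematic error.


Systematic error = measured - true
= 233.47 - 459.19
= -225.7200

-225.7200


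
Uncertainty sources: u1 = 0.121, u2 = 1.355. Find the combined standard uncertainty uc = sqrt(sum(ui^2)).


uc = sqrt(0.121^2 + 1.355^2)
uc = sqrt(1.850666)
uc = 1.3604

1.3604


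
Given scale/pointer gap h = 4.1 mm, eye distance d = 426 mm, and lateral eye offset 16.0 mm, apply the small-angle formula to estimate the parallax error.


error = h * offset / d
= 4.1 * 16.0 / 426
= 0.1540

0.1540


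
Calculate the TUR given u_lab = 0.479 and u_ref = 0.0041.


TUR = u_lab / u_ref
= 0.479 / 0.0041
= 116.8293

116.8293


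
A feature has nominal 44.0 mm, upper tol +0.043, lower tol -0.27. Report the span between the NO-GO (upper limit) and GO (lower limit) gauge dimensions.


GO = nominal - lower_tol (smallest hole = maximum material condition)
GO = 44.0 - 0.27 = 43.73
NO-GO = nominal + upper_tol (largest hole = least material condition)
NO-GO = 44.0 + 0.043 = 44.043
spread = NO-GO - GO = 44.043 - 43.73 = 0.3130

0.3130


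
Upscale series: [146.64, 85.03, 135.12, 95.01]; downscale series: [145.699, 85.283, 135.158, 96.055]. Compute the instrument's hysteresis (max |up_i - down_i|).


|146.64 - 145.699| = 0.9410
|85.03 - 85.283| = 0.2530
|135.12 - 135.158| = 0.0380
|95.01 - 96.055| = 1.0450
hysteresis = max(diffs) = 1.0450

1.0450


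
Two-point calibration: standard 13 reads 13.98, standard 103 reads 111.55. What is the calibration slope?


slope = (y2 - y1) / (x2 - x1)
= (111.55 - 13.98) / (103 - 13)
= 97.5700 / 90
= 1.0841

1.0841


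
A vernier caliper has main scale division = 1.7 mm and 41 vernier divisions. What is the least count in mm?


LC = MSD / n_div
= 1.7 / 41
= 0.0415

0.0415


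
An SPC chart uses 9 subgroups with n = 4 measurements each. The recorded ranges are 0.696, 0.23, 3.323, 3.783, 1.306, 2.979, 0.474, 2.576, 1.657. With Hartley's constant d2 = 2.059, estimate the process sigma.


R_bar = (0.696 + 0.23 + 3.323 + 3.783 + 1.306 + 2.979 + 0.474 + 2.576 + 1.657) / 9
R_bar = 17.024 / 9 = 1.8915556
sigma_hat = R_bar / d2 = 1.8915556 / 2.059 = 0.9187

0.9187


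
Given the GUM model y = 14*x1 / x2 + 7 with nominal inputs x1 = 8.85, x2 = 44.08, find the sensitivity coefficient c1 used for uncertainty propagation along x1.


y = 14*x1 / x2 + 7
dy/dx1 = 14/x2
Evaluate at x2 = 44.08: c1 = 14 / 44.08
c1 = 0.3176

0.3176


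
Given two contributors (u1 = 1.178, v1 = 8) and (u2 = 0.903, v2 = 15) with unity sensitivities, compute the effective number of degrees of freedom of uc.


uc = sqrt(u1^2 + u2^2) = sqrt(1.178^2 + 0.903^2) = 1.484282
v_eff = uc^4 / (u1^4/v1 + u2^4/v2)
= 1.484282^4 / (1.178^4/8 + 0.903^4/15)
= 4.853619 / 0.28503448
v_eff = 17.0282

17.0282


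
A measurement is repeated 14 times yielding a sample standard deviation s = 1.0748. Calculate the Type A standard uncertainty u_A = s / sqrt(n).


u_A = s / sqrt(n)
u_A = 1.0748 / sqrt(14)
u_A = 1.0748 / 3.7416574
u_A = 0.2873

0.2873


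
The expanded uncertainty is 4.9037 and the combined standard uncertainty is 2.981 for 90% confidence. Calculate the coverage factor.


k = U / uc
k = 4.9037 / 2.981
k = 1.645

1.645


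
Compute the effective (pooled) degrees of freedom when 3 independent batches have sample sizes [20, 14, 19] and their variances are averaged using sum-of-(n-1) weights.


nu = sum_i (n_i - 1)
nu = ((20 - 1) + (14 - 1) + (19 - 1))
nu = 19 + 13 + 18
nu = 50

50


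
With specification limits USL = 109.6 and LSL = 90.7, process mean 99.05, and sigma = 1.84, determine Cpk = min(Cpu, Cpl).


Cpu = (USL - mean) / (3*sigma) = (109.6 - 99.05) / (3*1.84) = 1.9112
Cpl = (mean - LSL) / (3*sigma) = (99.05 - 90.7) / (3*1.84) = 1.5127
Cpk = min(Cpu, Cpl) = 1.5127

1.5127


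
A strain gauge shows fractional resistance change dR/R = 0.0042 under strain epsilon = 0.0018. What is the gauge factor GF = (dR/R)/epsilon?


GF = (dR/R) / epsilon
= 0.0042 / 0.0018
= 2.3333

2.3333


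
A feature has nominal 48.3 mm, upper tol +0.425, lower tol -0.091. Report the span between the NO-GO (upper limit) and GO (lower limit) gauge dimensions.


GO = nominal - lower_tol (smallest hole = maximum material condition)
GO = 48.3 - 0.091 = 48.209
NO-GO = nominal + upper_tol (largest hole = least material condition)
NO-GO = 48.3 + 0.425 = 48.725
spread = NO-GO - GO = 48.725 - 48.209 = 0.5160

0.5160


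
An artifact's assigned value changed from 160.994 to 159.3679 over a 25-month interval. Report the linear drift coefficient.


rate = (v2 - v1) / months
= (159.3679 - 160.994) / 25
= -1.6261 / 25
= -0.0650

-0.0650


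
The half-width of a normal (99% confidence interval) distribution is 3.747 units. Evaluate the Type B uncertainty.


u_B = half_width / 2.576
u_B = 3.747 / 2.576
u_B = 1.4546

1.4546


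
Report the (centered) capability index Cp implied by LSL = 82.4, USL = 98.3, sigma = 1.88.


Cp = (USL - LSL) / (6 * sigma)
= (98.3 - 82.4) / (6 * 1.88)
= 15.9000 / 11.2800
= 1.4096

1.4096


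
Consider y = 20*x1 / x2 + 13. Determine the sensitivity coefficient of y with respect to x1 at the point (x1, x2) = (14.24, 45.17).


y = 20*x1 / x2 + 13
dy/dx1 = 20/x2
Evaluate at x2 = 45.17: c1 = 20 / 45.17
c1 = 0.4428

0.4428


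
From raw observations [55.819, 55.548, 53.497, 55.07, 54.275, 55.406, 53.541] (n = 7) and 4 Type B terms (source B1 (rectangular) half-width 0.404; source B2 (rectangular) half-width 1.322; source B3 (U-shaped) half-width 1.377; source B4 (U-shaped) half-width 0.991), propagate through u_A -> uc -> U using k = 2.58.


mean = (55.819 + 55.548 + 53.497 + 55.07 + 54.275 + 55.406 + 53.541) / 7 = 54.73657143
s = sqrt(sum((x - mean)^2)/(n-1)) = 0.96335816
u_A = s / sqrt(n) = 0.96335816 / sqrt(7) = 0.36411516
u_B1 = 0.404 / sqrt(3) = 0.23324951
u_B2 = 1.322 / sqrt(3) = 0.76325706
u_B3 = 1.377 / sqrt(2) = 0.97368604
u_B4 = 0.991 / sqrt(2) = 0.70074282
uc = sqrt(0.36411516^2 + 0.23324951^2 + 0.76325706^2 + 0.97368604^2 + 0.70074282^2) = 1.4861533
U = k * uc = 2.58 * 1.4861533
U = 3.8343

3.8343


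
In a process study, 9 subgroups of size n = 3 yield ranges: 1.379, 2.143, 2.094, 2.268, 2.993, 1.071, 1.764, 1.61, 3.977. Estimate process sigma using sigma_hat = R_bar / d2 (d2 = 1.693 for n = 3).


R_bar = (1.379 + 2.143 + 2.094 + 2.268 + 2.993 + 1.071 + 1.764 + 1.61 + 3.977) / 9
R_bar = 19.299 / 9 = 2.1443333
sigma_hat = R_bar / d2 = 2.1443333 / 1.693 = 1.2666

1.2666


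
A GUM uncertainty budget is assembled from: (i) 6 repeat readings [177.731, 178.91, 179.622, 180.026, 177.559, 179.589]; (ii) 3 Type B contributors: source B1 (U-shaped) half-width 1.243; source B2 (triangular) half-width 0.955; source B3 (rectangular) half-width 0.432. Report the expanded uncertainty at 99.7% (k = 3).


mean = (177.731 + 178.91 + 179.622 + 180.026 + 177.559 + 179.589) / 6 = 178.9061667
s = sqrt(sum((x - mean)^2)/(n-1)) = 1.0419784
u_A = s / sqrt(n) = 1.0419784 / sqrt(6) = 0.4253859
u_B1 = 1.243 / sqrt(2) = 0.87893373
u_B2 = 0.955 / sqrt(6) = 0.38987712
u_B3 = 0.432 / sqrt(3) = 0.24941532
uc = sqrt(0.4253859^2 + 0.87893373^2 + 0.38987712^2 + 0.24941532^2) = 1.080597
U = k * uc = 3 * 1.080597
U = 3.2418

3.2418


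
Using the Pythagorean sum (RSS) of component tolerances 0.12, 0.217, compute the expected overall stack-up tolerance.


RSS = sqrt(0.12^2 + 0.217^2)
= sqrt(0.061489)
= 0.2480

0.2480


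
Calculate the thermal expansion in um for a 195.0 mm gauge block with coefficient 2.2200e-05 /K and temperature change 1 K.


dL = L * alpha * dT
= 195.0 * 2.2200e-05 * 1
= 0.0043290 mm
dL_um = 0.0043290 * 1000 = 4.3290 um

4.3290


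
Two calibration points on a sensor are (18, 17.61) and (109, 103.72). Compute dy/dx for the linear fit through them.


slope = (y2 - y1) / (x2 - x1)
= (103.72 - 17.61) / (109 - 18)
= 86.1100 / 91
= 0.9463

0.9463


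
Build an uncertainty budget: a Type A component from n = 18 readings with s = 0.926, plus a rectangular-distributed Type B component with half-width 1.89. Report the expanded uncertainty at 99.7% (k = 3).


u_A = s / sqrt(n) = 0.926 / sqrt(18) = 0.21826029
u_B = half_width / sqrt(3) = 1.89 / sqrt(3) = 1.091192
uc = sqrt(u_A^2 + u_B^2) = sqrt(0.21826029^2 + 1.091192^2) = 1.1128062
U = k * uc = 3 * 1.1128062
U = 3.3384

3.3384


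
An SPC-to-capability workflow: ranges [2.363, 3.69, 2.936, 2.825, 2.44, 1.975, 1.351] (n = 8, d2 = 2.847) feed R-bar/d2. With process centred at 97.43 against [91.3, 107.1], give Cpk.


R_bar = (2.363 + 3.69 + 2.936 + 2.825 + 2.44 + 1.975 + 1.351) / 7 = 2.5114286
sigma = R_bar / d2 = 2.5114286 / 2.847 = 0.88213158
Cp = (USL - LSL)/(6*sigma) = (107.1 - 91.3)/(6*0.88213158) = 2.9852
Cpu = (107.1 - 97.43)/(3*0.88213158) = 3.6540
Cpl = (97.43 - 91.3)/(3*0.88213158) = 2.3164
Cpk = min(Cpu, Cpl) = 2.3164

2.3164


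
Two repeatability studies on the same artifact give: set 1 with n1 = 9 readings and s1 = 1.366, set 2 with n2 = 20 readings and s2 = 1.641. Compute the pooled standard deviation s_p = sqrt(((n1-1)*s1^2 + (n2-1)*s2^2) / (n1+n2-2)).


s_p = sqrt(((n1-1)*s1^2 + (n2-1)*s2^2) / (n1+n2-2))
numerator = (9-1)*1.366^2 + (20-1)*1.641^2 = 14.927648 + 51.164739 = 66.092387
denominator = 9 + 20 - 2 = 27
s_p^2 = 66.092387 / 27 = 2.4478662
s_p = sqrt(2.4478662) = 1.5646

1.5646


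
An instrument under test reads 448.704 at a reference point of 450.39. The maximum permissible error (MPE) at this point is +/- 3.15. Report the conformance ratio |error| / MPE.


e = indication - reference = 448.704 - 450.39 = -1.6860
|e| = 1.6860
ratio = |e| / MPE = 1.6860 / 3.15
ratio = 0.5352

0.5352


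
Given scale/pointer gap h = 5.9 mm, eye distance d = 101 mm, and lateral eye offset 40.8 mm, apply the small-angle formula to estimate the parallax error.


error = h * offset / d
= 5.9 * 40.8 / 101
= 2.3834

2.3834


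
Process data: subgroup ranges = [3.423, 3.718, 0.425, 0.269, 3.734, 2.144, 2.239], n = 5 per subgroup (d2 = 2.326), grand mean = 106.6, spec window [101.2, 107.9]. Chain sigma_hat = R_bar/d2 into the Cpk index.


R_bar = (3.423 + 3.718 + 0.425 + 0.269 + 3.734 + 2.144 + 2.239) / 7 = 2.2788571
sigma = R_bar / d2 = 2.2788571 / 2.326 = 0.9797322
Cp = (USL - LSL)/(6*sigma) = (107.9 - 101.2)/(6*0.9797322) = 1.1398
Cpu = (107.9 - 106.6)/(3*0.9797322) = 0.4423
Cpl = (106.6 - 101.2)/(3*0.9797322) = 1.8372
Cpk = min(Cpu, Cpl) = 0.4423

0.4423


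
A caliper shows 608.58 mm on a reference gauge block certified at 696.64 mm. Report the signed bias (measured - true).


Systematic error = measured - true
= 608.58 - 696.64
= -88.0600

-88.0600


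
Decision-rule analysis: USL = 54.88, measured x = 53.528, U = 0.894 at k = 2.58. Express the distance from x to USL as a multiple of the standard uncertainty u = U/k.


u = U / k = 0.894 / 2.58 = 0.34651163
margin = |USL - x| = |54.88 - 53.528| = 1.352
z = margin / u = 1.352 / 0.34651163
z = 3.9017

3.9017


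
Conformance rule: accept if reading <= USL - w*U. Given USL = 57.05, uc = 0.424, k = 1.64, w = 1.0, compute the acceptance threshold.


U = k * uc = 1.64 * 0.424 = 0.69536
guard band g = w * U = 1.0 * 0.69536 = 0.69536
AL = USL - g = 57.05 - 0.69536
AL = 56.3546

56.3546


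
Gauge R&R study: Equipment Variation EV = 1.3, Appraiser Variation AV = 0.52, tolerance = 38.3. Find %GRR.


GRR = sqrt(EV^2 + AV^2) = sqrt(1.3^2 + 0.52^2) = 1.4001428
%GRR = GRR / tol * 100 = 1.4001428 / 38.3 * 100
%GRR = 3.6557

3.6557


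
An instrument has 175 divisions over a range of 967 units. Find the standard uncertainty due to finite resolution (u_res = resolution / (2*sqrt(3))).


resolution = range / divisions
resolution = 967 / 175 = 5.5257143
u_res = resolution / (2*sqrt(3))
u_res = 5.5257143 / 3.4641016
u_res = 1.5951

1.5951


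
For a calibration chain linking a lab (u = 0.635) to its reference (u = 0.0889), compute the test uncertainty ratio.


TUR = u_lab / u_ref
= 0.635 / 0.0889
= 7.1429

7.1429


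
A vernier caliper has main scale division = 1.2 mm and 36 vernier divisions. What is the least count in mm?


LC = MSD / n_div
= 1.2 / 36
= 0.0333

0.0333
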